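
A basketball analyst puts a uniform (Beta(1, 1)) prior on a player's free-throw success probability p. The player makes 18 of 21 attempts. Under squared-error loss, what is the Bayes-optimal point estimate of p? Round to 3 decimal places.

Posterior: Beta(1+18, 1+3) = Beta(19, 4).
Mode = (19−1)/(19+4−2) = 18/21 = 0.857.
With a flat prior the MAP equals the MLE, 18/21.
Mean = 19/(19+4) = 19/23 = 0.826.
Squared-error loss ⇒ the optimal estimator is the posterior mean.

0.826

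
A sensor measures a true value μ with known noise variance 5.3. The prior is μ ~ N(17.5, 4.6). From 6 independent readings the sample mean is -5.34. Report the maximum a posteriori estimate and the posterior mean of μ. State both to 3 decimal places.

maximum a posteriori estimate = -1.661, posterior mean = -1.661

Posterior for μ is Normal. Precision-weighted mean: (1/4.6·17.5 + 6/5.3·-5.34) / (1/4.6 + 6/5.3) = -1.661.
A Normal posterior is symmetric, so mode = mean.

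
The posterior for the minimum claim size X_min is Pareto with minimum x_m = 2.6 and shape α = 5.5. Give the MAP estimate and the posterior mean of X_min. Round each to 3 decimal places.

MAP = 2.600; posterior mean = 3.178

The Pareto density is strictly decreasing on [x_m, ∞), so the mode is x_m = 2.600.
Mean = α·x_m/(α−1) = 5.5·2.6/4.5 = 3.178.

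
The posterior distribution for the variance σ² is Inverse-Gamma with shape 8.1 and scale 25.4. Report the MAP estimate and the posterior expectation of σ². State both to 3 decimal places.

σ²_MAP = 2.791, E[σ²|data] = 3.577

Mode = β/(α+1) = 25.4/9.1 = 2.791.
Mean = β/(α−1) = 25.4/7.1 = 3.577.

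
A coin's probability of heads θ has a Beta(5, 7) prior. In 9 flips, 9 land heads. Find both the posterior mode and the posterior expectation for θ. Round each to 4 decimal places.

MAP = 0.6842, posterior mean = 0.6667

Posterior: Beta(5+9, 7+0) = Beta(14, 7).
Mode = (14−1)/(14+7−2) = 13/19 = 0.6842.
Mean = 14/(14+7) = 14/21 = 0.6667.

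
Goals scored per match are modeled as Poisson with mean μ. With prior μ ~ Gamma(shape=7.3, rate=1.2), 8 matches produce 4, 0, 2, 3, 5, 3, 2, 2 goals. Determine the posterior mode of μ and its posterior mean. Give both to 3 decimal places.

MAP = 2.967; posterior mean = 3.076

Σ counts = 21. Posterior: Gamma(shape = 7.3+21 = 28.3, rate = 1.2+8 = 9.2).
Mode = (α−1)/β = 27.3/9.2 = 2.967.
Mean = α/β = 28.3/9.2 = 3.076.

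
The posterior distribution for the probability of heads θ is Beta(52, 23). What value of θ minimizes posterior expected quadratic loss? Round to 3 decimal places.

0.693

Mode = (52−1)/(52+23−2) = 51/73 = 0.699.
Mean = 52/(52+23) = 52/75 = 0.693.
Quadratic loss ⇒ the optimal estimator is the posterior mean.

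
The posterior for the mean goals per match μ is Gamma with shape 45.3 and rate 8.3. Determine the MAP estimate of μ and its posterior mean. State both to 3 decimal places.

Mode = (α−1)/β = 44.3/8.3 = 5.337.
Mean = α/β = 45.3/8.3 = 5.458.

μ_MAP = 5.337, E[μ|data] = 5.458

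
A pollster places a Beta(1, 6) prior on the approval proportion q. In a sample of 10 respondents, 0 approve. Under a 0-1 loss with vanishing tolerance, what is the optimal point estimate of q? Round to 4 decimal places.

Posterior: Beta(1+0, 6+10) = Beta(1, 16).
Since α = 1 ≤ 1 and β > 1, the Beta density is monotone decreasing on [0,1]; the mode is at 0.
Mean = 1/(1+16) = 0.0588.
This is the posterior mode — the MAP estimate.

0.0000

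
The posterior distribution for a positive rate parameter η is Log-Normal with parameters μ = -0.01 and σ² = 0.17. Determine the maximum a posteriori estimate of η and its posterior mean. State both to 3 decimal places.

MAP: 0.835. Posterior mean: 1.078.

Mode = exp(μ − σ²) = exp(-0.18) = 0.835.
Mean = exp(μ + σ²/2) = exp(0.075) = 1.078.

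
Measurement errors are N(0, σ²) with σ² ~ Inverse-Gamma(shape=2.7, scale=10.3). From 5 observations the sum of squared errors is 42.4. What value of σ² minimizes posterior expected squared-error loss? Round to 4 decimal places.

Posterior: Inverse-Gamma(shape = 2.7+5/2 = 5.2, scale = 10.3+42.4/2 = 31.5).
Mode = β/(α+1) = 31.5/6.2 = 5.0806.
Mean = β/(α−1) = 31.5/4.2 = 7.5000.
Squared-error loss ⇒ the optimal estimator is the posterior mean.

7.5000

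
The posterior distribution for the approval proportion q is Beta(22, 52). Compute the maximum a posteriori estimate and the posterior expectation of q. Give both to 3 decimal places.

MAP = 0.292; posterior mean = 0.297

Mode = (22−1)/(22+52−2) = 21/72 = 0.292.
Mean = 22/(22+52) = 22/74 = 0.297.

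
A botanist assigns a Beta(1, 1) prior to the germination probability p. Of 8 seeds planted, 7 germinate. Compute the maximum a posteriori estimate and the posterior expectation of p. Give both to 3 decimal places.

MAP = 0.875; posterior mean = 0.800

Posterior: Beta(1+7, 1+1) = Beta(8, 2).
Mode = (8−1)/(8+2−2) = 7/8 = 0.875.
With a flat prior the MAP equals the MLE, 7/8.
Mean = 8/(8+2) = 8/10 = 0.800.
The posterior is left-skewed, so the mode exceeds the mean.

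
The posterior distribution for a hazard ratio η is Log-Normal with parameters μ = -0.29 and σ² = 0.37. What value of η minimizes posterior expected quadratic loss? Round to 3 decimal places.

Mode = exp(μ − σ²) = exp(-0.66) = 0.517.
Mean = exp(μ + σ²/2) = exp(-0.105) = 0.900.
Quadratic loss ⇒ the optimal estimator is the posterior mean.

0.900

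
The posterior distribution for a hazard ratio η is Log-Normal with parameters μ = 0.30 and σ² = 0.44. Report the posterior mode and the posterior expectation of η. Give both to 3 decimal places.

Mode = exp(μ − σ²) = exp(-0.14) = 0.869.
Mean = exp(μ + σ²/2) = exp(0.520) = 1.682.

posterior mode = 0.869, posterior expectation = 1.682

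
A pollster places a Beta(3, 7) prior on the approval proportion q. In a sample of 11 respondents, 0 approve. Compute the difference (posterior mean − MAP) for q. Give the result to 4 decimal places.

Posterior: Beta(3+0, 7+11) = Beta(3, 18).
Mode = (3−1)/(3+18−2) = 2/19 = 0.1053.
Mean = 3/(3+18) = 3/21 = 0.1429.
Difference = 0.1429 − 0.1053 = 0.0376.

0.0376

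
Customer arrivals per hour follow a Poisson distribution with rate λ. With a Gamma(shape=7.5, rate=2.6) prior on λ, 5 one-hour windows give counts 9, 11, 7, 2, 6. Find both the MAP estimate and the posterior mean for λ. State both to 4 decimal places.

Σ counts = 35. Posterior: Gamma(shape = 7.5+35 = 42.5, rate = 2.6+5 = 7.6).
Mode = (α−1)/β = 41.5/7.6 = 5.4605.
Mean = α/β = 42.5/7.6 = 5.5921.

MAP = 5.4605, posterior mean = 5.5921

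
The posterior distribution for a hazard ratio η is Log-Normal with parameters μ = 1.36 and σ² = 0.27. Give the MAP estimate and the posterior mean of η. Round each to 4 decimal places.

Mode = exp(μ − σ²) = exp(1.09) = 2.9743.
Mean = exp(μ + σ²/2) = exp(1.495) = 4.4593.

MAP = 2.9743, posterior mean = 4.4593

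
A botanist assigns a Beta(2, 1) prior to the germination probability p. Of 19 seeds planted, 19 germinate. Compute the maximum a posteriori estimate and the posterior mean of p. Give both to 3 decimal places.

MAP = 1.000; posterior mean = 0.955

Posterior: Beta(2+19, 1+0) = Beta(21, 1).
Since β = 1 ≤ 1 and α > 1, the Beta density is monotone increasing on [0,1]; the mode is at 1.
Mean = 21/(21+1) = 0.955.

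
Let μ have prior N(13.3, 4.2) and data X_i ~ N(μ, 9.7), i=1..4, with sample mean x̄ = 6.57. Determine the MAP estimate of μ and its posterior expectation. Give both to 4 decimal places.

MAP = 9.0334, posterior mean = 9.0334

Posterior for μ is Normal. Precision-weighted mean: (1/4.2·13.3 + 4/9.7·6.57) / (1/4.2 + 4/9.7) = 9.0334.
A Normal posterior is symmetric, so mode = mean.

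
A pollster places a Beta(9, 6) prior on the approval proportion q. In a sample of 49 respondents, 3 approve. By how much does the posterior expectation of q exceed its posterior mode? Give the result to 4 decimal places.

Posterior: Beta(9+3, 6+46) = Beta(12, 52).
Mode = (12−1)/(12+52−2) = 11/62 = 0.1774.
Mean = 12/(12+52) = 12/64 = 0.1875.
Difference = 0.1875 − 0.1774 = 0.0101.

0.0101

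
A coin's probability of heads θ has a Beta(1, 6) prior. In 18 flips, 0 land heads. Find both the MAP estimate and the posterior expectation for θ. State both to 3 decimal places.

MAP: 0.000. Posterior mean: 0.040.

Posterior: Beta(1+0, 6+18) = Beta(1, 24).
Since α = 1 ≤ 1 and β > 1, the Beta density is monotone decreasing on [0,1]; the mode is at 0.
Mean = 1/(1+24) = 0.040.
Mean > mode: the posterior has a right tail.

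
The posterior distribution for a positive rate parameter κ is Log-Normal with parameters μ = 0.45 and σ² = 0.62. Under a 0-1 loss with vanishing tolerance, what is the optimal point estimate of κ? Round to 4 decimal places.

0.8437

Mode = exp(μ − σ²) = exp(-0.17) = 0.8437.
Mean = exp(μ + σ²/2) = exp(0.760) = 2.1383.
This is the posterior mode — the MAP estimate.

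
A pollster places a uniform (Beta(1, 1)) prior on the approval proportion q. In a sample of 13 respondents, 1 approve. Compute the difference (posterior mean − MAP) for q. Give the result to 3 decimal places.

0.056

Posterior: Beta(1+1, 1+12) = Beta(2, 13).
Mode = (2−1)/(2+13−2) = 1/13 = 0.077.
With a flat prior the MAP equals the MLE, 1/13.
Mean = 2/(2+13) = 2/15 = 0.133.
Difference = 0.133 − 0.077 = 0.056.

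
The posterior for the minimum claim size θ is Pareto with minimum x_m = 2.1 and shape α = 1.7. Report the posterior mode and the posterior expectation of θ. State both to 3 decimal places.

θ_MAP = 2.100, E[θ|data] = 5.100

The Pareto density is strictly decreasing on [x_m, ∞), so the mode is x_m = 2.100.
Mean = α·x_m/(α−1) = 1.7·2.1/0.7 = 5.100.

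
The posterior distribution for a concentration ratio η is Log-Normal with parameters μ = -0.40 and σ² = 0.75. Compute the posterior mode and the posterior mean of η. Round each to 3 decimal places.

Mode = exp(μ − σ²) = exp(-1.15) = 0.317.
Mean = exp(μ + σ²/2) = exp(-0.025) = 0.975.
Mean > mode: the posterior has a right tail.

η_MAP = 0.317, E[η|data] = 0.975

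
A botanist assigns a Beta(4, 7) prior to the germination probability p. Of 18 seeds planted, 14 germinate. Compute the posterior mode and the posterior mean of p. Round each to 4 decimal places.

Posterior: Beta(4+14, 7+4) = Beta(18, 11).
Mode = (18−1)/(18+11−2) = 17/27 = 0.6296.
Mean = 18/(18+11) = 18/29 = 0.6207.

p_MAP = 0.6296, E[p|data] = 0.6207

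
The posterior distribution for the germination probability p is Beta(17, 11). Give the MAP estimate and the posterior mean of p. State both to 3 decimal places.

Mode = (17−1)/(17+11−2) = 16/26 = 0.615.
Mean = 17/(17+11) = 17/28 = 0.607.
The posterior is left-skewed, so the mode exceeds the mean.

MAP = 0.615, posterior mean = 0.607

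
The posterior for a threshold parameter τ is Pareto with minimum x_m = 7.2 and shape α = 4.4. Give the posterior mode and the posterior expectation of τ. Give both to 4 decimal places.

posterior mode = 7.2000, posterior expectation = 9.3176

The Pareto density is strictly decreasing on [x_m, ∞), so the mode is x_m = 7.2000.
Mean = α·x_m/(α−1) = 4.4·7.2/3.4 = 9.3176.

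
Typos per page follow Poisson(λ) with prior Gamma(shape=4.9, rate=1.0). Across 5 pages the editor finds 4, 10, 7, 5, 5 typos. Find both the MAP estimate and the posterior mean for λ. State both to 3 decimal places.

Σ counts = 31. Posterior: Gamma(shape = 4.9+31 = 35.9, rate = 1.0+5 = 6.0).
Mode = (α−1)/β = 34.9/6.0 = 5.817.
Mean = α/β = 35.9/6.0 = 5.983.
The mean is pulled above the mode by the posterior's right skew.

MAP = 5.817; posterior mean = 5.983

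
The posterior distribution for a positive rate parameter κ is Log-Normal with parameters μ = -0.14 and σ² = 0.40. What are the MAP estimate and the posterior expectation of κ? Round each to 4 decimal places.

κ_MAP = 0.5827, E[κ|data] = 1.0618

Mode = exp(μ − σ²) = exp(-0.54) = 0.5827.
Mean = exp(μ + σ²/2) = exp(0.060) = 1.0618.
Mean > mode: the posterior has a right tail.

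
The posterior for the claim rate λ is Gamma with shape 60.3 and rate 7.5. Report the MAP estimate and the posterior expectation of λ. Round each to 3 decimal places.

Mode = (α−1)/β = 59.3/7.5 = 7.907.
Mean = α/β = 60.3/7.5 = 8.040.

MAP = 7.907; posterior mean = 8.040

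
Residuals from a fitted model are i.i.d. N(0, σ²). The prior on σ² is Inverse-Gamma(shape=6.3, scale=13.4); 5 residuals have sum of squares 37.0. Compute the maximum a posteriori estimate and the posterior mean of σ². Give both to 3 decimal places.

Posterior: Inverse-Gamma(shape = 6.3+5/2 = 8.8, scale = 13.4+37.0/2 = 31.9).
Mode = β/(α+1) = 31.9/9.8 = 3.255.
Mean = β/(α−1) = 31.9/7.8 = 4.090.
The mean is pulled above the mode by the posterior's right skew.

maximum a posteriori estimate = 3.255, posterior mean = 4.090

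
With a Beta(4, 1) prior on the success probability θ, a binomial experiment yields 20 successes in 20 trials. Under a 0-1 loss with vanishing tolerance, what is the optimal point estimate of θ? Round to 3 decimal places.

1.000

Posterior: Beta(4+20, 1+0) = Beta(24, 1).
Since β = 1 ≤ 1 and α > 1, the Beta density is monotone increasing on [0,1]; the mode is at 1.
Mean = 24/(24+1) = 0.960.
This is the posterior mode — the MAP estimate.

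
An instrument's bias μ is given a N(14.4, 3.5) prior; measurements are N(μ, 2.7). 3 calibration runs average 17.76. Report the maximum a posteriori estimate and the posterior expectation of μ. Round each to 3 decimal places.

MAP = 17.073; posterior mean = 17.073

Posterior for μ is Normal. Precision-weighted mean: (1/3.5·14.4 + 3/2.7·17.76) / (1/3.5 + 3/2.7) = 17.073.
A Normal posterior is symmetric, so mode = mean.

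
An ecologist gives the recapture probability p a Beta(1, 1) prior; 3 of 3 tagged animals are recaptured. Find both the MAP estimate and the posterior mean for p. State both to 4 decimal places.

MAP = 1.0000, posterior mean = 0.8000

Posterior: Beta(1+3, 1+0) = Beta(4, 1).
Since β = 1 ≤ 1 and α > 1, the Beta density is monotone increasing on [0,1]; the mode is at 1.
Mean = 4/(4+1) = 0.8000.
Left-skewed posterior ⇒ mean < mode.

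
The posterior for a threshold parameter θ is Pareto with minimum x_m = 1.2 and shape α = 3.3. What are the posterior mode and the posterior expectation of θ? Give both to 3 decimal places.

The Pareto density is strictly decreasing on [x_m, ∞), so the mode is x_m = 1.200.
Mean = α·x_m/(α−1) = 3.3·1.2/2.3 = 1.722.
The mean is pulled above the mode by the posterior's right skew.

MAP = 1.200, posterior mean = 1.722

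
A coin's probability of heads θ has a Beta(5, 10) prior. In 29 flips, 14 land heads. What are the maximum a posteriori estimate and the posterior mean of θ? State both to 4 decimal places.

MAP = 0.4286; posterior mean = 0.4318

Posterior: Beta(5+14, 10+15) = Beta(19, 25).
Mode = (19−1)/(19+25−2) = 18/42 = 0.4286.
Mean = 19/(19+25) = 19/44 = 0.4318.
The posterior is right-skewed, so the mean exceeds the mode.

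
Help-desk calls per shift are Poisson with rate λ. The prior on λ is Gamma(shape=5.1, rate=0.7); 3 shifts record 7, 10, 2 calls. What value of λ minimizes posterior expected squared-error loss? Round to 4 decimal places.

6.5135

Σ counts = 19. Posterior: Gamma(shape = 5.1+19 = 24.1, rate = 0.7+3 = 3.7).
Mode = (α−1)/β = 23.1/3.7 = 6.2432.
Mean = α/β = 24.1/3.7 = 6.5135.
Squared-error loss ⇒ the optimal estimator is the posterior mean.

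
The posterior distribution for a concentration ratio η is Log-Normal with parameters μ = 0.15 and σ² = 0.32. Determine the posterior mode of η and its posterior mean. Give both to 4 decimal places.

MAP = 0.8437; posterior mean = 1.3634

Mode = exp(μ − σ²) = exp(-0.17) = 0.8437.
Mean = exp(μ + σ²/2) = exp(0.310) = 1.3634.
Mean > mode: the posterior has a right tail.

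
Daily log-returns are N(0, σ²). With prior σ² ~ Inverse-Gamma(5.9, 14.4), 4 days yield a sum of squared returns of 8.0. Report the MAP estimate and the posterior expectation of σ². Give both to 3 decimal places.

MAP = 2.067; posterior mean = 2.667

Posterior: Inverse-Gamma(shape = 5.9+4/2 = 7.9, scale = 14.4+8.0/2 = 18.4).
Mode = β/(α+1) = 18.4/8.9 = 2.067.
Mean = β/(α−1) = 18.4/6.9 = 2.667.
Right-skewed posterior ⇒ mode < mean.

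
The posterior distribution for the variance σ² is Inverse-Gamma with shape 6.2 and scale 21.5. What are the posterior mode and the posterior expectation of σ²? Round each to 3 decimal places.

Mode = β/(α+1) = 21.5/7.2 = 2.986.
Mean = β/(α−1) = 21.5/5.2 = 4.135.

MAP = 2.986; posterior mean = 4.135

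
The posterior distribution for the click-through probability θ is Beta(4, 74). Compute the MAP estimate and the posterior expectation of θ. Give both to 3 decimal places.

MAP: 0.039. Posterior mean: 0.051.

Mode = (4−1)/(4+74−2) = 3/76 = 0.039.
Mean = 4/(4+74) = 4/78 = 0.051.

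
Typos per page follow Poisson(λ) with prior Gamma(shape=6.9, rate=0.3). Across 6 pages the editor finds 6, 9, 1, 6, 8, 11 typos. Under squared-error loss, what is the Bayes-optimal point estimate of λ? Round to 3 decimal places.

7.603

Σ counts = 41. Posterior: Gamma(shape = 6.9+41 = 47.9, rate = 0.3+6 = 6.3).
Mode = (α−1)/β = 46.9/6.3 = 7.444.
Mean = α/β = 47.9/6.3 = 7.603.
Squared-error loss ⇒ the optimal estimator is the posterior mean.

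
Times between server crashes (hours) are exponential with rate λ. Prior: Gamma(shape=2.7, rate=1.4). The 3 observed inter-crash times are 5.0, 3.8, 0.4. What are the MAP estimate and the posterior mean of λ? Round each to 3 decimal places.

Σ times = 9.2. Posterior: Gamma(shape = 2.7+3 = 5.7, rate = 1.4+9.2 = 10.6).
Mode = (α−1)/β = 4.7/10.6 = 0.443.
Mean = α/β = 5.7/10.6 = 0.538.
Right-skewed posterior ⇒ mode < mean.

λ_MAP = 0.443, E[λ|data] = 0.538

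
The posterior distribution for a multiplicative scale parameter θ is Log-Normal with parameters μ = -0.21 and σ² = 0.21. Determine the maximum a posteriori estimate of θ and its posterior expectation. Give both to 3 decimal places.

maximum a posteriori estimate = 0.657, posterior expectation = 0.900

Mode = exp(μ − σ²) = exp(-0.42) = 0.657.
Mean = exp(μ + σ²/2) = exp(-0.105) = 0.900.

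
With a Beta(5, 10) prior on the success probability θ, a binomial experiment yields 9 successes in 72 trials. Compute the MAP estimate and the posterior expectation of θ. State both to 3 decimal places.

Posterior: Beta(5+9, 10+63) = Beta(14, 73).
Mode = (14−1)/(14+73−2) = 13/85 = 0.153.
Mean = 14/(14+73) = 14/87 = 0.161.
The posterior is right-skewed, so the mean exceeds the mode.

MAP = 0.153; posterior mean = 0.161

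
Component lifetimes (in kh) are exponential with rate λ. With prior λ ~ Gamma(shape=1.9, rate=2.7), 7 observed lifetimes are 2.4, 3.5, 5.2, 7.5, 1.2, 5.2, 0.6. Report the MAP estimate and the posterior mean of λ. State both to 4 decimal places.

Σ times = 25.6. Posterior: Gamma(shape = 1.9+7 = 8.9, rate = 2.7+25.6 = 28.3).
Mode = (α−1)/β = 7.9/28.3 = 0.2792.
Mean = α/β = 8.9/28.3 = 0.3145.
The posterior is right-skewed, so the mean exceeds the mode.

λ_MAP = 0.2792, E[λ|data] = 0.3145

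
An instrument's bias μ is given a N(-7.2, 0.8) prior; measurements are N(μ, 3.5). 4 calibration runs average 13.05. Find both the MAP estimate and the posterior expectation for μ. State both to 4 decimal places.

MAP: 2.4716. Posterior mean: 2.4716.

Posterior for μ is Normal. Precision-weighted mean: (1/0.8·-7.2 + 4/3.5·13.05) / (1/0.8 + 4/3.5) = 2.4716.
A Normal posterior is symmetric, so mode = mean.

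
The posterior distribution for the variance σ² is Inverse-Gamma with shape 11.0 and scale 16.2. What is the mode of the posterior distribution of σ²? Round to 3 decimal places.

1.350

Mode = β/(α+1) = 16.2/12.0 = 1.350.
Mean = β/(α−1) = 16.2/10.0 = 1.620.
This is the posterior mode — the MAP estimate.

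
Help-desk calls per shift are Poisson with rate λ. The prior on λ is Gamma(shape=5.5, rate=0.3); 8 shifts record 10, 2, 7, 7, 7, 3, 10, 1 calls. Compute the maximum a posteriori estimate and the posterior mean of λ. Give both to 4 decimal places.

Σ counts = 47. Posterior: Gamma(shape = 5.5+47 = 52.5, rate = 0.3+8 = 8.3).
Mode = (α−1)/β = 51.5/8.3 = 6.2048.
Mean = α/β = 52.5/8.3 = 6.3253.
The mean is pulled above the mode by the posterior's right skew.

MAP = 6.2048, posterior mean = 6.3253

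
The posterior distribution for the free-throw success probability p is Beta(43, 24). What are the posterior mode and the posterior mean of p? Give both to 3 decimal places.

MAP = 0.646; posterior mean = 0.642

Mode = (43−1)/(43+24−2) = 42/65 = 0.646.
Mean = 43/(43+24) = 43/67 = 0.642.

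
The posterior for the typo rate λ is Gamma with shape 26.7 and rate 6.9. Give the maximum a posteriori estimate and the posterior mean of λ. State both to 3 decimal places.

Mode = (α−1)/β = 25.7/6.9 = 3.725.
Mean = α/β = 26.7/6.9 = 3.870.
Right-skewed posterior ⇒ mode < mean.

MAP = 3.725, posterior mean = 3.870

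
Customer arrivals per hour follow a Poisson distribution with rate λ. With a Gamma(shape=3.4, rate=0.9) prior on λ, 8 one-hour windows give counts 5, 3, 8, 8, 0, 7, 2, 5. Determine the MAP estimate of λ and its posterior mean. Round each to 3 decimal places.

Σ counts = 38. Posterior: Gamma(shape = 3.4+38 = 41.4, rate = 0.9+8 = 8.9).
Mode = (α−1)/β = 40.4/8.9 = 4.539.
Mean = α/β = 41.4/8.9 = 4.652.

λ_MAP = 4.539, E[λ|data] = 4.652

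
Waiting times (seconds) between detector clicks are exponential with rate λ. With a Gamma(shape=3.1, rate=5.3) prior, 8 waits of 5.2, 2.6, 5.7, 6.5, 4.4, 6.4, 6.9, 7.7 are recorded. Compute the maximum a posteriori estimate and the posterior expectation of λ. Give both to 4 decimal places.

MAP: 0.1992. Posterior mean: 0.2189.

Σ times = 45.4. Posterior: Gamma(shape = 3.1+8 = 11.1, rate = 5.3+45.4 = 50.7).
Mode = (α−1)/β = 10.1/50.7 = 0.1992.
Mean = α/β = 11.1/50.7 = 0.2189.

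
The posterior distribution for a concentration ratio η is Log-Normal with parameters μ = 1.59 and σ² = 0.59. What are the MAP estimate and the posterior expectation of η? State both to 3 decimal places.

Mode = exp(μ − σ²) = exp(1.00) = 2.718.
Mean = exp(μ + σ²/2) = exp(1.885) = 6.586.

MAP = 2.718; posterior mean = 6.586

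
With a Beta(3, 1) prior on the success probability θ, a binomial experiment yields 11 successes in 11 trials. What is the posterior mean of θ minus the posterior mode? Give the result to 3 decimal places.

Posterior: Beta(3+11, 1+0) = Beta(14, 1).
Since β = 1 ≤ 1 and α > 1, the Beta density is monotone increasing on [0,1]; the mode is at 1.
Mean = 14/(14+1) = 0.933.
Difference = 0.933 − 1.000 = -0.067.
The posterior is left-skewed, so the mode exceeds the mean.

-0.067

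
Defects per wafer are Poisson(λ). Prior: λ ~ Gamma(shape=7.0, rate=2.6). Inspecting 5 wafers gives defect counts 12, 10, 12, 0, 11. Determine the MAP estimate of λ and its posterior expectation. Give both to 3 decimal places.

MAP estimate = 6.711, posterior expectation = 6.842

Σ counts = 45. Posterior: Gamma(shape = 7.0+45 = 52.0, rate = 2.6+5 = 7.6).
Mode = (α−1)/β = 51.0/7.6 = 6.711.
Mean = α/β = 52.0/7.6 = 6.842.
Mean > mode: the posterior has a right tail.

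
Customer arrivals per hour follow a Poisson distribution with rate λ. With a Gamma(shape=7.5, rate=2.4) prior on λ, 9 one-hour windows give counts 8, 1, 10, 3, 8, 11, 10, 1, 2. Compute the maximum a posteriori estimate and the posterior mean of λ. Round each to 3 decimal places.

MAP = 5.307, posterior mean = 5.395

Σ counts = 54. Posterior: Gamma(shape = 7.5+54 = 61.5, rate = 2.4+9 = 11.4).
Mode = (α−1)/β = 60.5/11.4 = 5.307.
Mean = α/β = 61.5/11.4 = 5.395.
The mean is pulled above the mode by the posterior's right skew.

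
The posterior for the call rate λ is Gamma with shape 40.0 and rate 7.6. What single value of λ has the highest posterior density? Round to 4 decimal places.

Mode = (α−1)/β = 39.0/7.6 = 5.1316.
Mean = α/β = 40.0/7.6 = 5.2632.
This is the posterior mode — the MAP estimate.

5.1316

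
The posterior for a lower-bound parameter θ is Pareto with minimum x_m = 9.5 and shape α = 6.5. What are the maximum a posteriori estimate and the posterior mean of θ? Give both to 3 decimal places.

maximum a posteriori estimate = 9.500, posterior mean = 11.227

The Pareto density is strictly decreasing on [x_m, ∞), so the mode is x_m = 9.500.
Mean = α·x_m/(α−1) = 6.5·9.5/5.5 = 11.227.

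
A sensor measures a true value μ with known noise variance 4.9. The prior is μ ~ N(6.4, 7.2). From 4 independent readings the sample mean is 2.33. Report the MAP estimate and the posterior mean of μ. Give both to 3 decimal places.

Posterior for μ is Normal. Precision-weighted mean: (1/7.2·6.4 + 4/4.9·2.33) / (1/7.2 + 4/4.9) = 2.922.
A Normal posterior is symmetric, so mode = mean.

MAP = 2.922; posterior mean = 2.922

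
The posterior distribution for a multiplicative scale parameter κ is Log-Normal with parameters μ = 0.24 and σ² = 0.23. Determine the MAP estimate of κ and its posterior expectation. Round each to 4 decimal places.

Mode = exp(μ − σ²) = exp(0.01) = 1.0101.
Mean = exp(μ + σ²/2) = exp(0.355) = 1.4262.

MAP estimate = 1.0101, posterior expectation = 1.4262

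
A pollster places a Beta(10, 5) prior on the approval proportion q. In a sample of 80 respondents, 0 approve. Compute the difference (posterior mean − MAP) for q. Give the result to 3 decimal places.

Posterior: Beta(10+0, 5+80) = Beta(10, 85).
Mode = (10−1)/(10+85−2) = 9/93 = 0.097.
Mean = 10/(10+85) = 10/95 = 0.105.
Difference = 0.105 − 0.097 = 0.008.
The mean is pulled above the mode by the posterior's right skew.

0.008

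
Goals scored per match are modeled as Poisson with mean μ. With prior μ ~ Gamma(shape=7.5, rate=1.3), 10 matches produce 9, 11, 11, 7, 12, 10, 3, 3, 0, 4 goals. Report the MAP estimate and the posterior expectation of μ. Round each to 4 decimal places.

MAP estimate = 6.7699, posterior expectation = 6.8584

Σ counts = 70. Posterior: Gamma(shape = 7.5+70 = 77.5, rate = 1.3+10 = 11.3).
Mode = (α−1)/β = 76.5/11.3 = 6.7699.
Mean = α/β = 77.5/11.3 = 6.8584.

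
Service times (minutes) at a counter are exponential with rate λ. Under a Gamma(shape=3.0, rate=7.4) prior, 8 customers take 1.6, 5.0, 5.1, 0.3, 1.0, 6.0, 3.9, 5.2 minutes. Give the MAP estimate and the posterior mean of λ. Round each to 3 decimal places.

Σ times = 28.1. Posterior: Gamma(shape = 3.0+8 = 11.0, rate = 7.4+28.1 = 35.5).
Mode = (α−1)/β = 10.0/35.5 = 0.282.
Mean = α/β = 11.0/35.5 = 0.310.
The posterior is right-skewed, so the mean exceeds the mode.

MAP = 0.282; posterior mean = 0.310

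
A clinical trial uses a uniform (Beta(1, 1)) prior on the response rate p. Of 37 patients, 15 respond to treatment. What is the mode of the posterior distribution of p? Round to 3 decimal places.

Posterior: Beta(1+15, 1+22) = Beta(16, 23).
Mode = (16−1)/(16+23−2) = 15/37 = 0.405.
Mean = 16/(16+23) = 16/39 = 0.410.
This is the posterior mode — the MAP estimate.

0.405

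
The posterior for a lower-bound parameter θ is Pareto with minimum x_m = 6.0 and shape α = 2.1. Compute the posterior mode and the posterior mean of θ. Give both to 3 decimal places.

The Pareto density is strictly decreasing on [x_m, ∞), so the mode is x_m = 6.000.
Mean = α·x_m/(α−1) = 2.1·6.0/1.1 = 11.455.

MAP: 6.000. Posterior mean: 11.455.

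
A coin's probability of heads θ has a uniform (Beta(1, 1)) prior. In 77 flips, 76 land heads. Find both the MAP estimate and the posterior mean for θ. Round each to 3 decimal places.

MAP = 0.987, posterior mean = 0.975

Posterior: Beta(1+76, 1+1) = Beta(77, 2).
Mode = (77−1)/(77+2−2) = 76/77 = 0.987.
Mean = 77/(77+2) = 77/79 = 0.975.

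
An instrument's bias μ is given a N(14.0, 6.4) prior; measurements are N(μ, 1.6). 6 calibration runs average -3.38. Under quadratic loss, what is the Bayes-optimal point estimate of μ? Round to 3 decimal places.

Posterior for μ is Normal. Precision-weighted mean: (1/6.4·14.0 + 6/1.6·-3.38) / (1/6.4 + 6/1.6) = -2.685.
A Normal posterior is symmetric, so mode = mean.
Quadratic loss ⇒ the optimal estimator is the posterior mean.

-2.685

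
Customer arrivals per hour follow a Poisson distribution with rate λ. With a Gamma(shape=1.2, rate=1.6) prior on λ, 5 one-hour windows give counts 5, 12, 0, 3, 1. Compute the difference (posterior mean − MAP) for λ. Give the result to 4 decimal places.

0.1515

Σ counts = 21. Posterior: Gamma(shape = 1.2+21 = 22.2, rate = 1.6+5 = 6.6).
Mode = (α−1)/β = 21.2/6.6 = 3.2121.
Mean = α/β = 22.2/6.6 = 3.3636.
Difference = 3.3636 − 3.2121 = 0.1515.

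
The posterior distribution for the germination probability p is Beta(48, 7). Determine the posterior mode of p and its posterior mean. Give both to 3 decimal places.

MAP = 0.887, posterior mean = 0.873

Mode = (48−1)/(48+7−2) = 47/53 = 0.887.
Mean = 48/(48+7) = 48/55 = 0.873.
The mean is pulled below the mode by the posterior's left skew.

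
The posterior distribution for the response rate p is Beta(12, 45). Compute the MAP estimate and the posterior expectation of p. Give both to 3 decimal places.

p_MAP = 0.200, E[p|data] = 0.211

Mode = (12−1)/(12+45−2) = 11/55 = 0.200.
Mean = 12/(12+45) = 12/57 = 0.211.
Right-skewed posterior ⇒ mode < mean.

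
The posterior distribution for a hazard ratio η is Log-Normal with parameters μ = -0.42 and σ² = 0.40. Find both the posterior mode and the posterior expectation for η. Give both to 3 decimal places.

posterior mode = 0.440, posterior expectation = 0.803

Mode = exp(μ − σ²) = exp(-0.82) = 0.440.
Mean = exp(μ + σ²/2) = exp(-0.220) = 0.803.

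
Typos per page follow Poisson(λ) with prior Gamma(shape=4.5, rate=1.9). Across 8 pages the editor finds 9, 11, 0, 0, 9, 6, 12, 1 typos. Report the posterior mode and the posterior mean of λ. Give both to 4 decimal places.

Σ counts = 48. Posterior: Gamma(shape = 4.5+48 = 52.5, rate = 1.9+8 = 9.9).
Mode = (α−1)/β = 51.5/9.9 = 5.2020.
Mean = α/β = 52.5/9.9 = 5.3030.
Mean > mode: the posterior has a right tail.

MAP: 5.2020. Posterior mean: 5.3030.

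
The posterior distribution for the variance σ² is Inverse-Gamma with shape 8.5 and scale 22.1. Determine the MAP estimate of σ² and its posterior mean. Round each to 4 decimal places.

Mode = β/(α+1) = 22.1/9.5 = 2.3263.
Mean = β/(α−1) = 22.1/7.5 = 2.9467.

σ²_MAP = 2.3263, E[σ²|data] = 2.9467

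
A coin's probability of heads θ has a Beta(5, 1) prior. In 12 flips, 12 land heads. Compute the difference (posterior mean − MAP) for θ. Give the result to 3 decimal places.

Posterior: Beta(5+12, 1+0) = Beta(17, 1).
Since β = 1 ≤ 1 and α > 1, the Beta density is monotone increasing on [0,1]; the mode is at 1.
Mean = 17/(17+1) = 0.944.
Difference = 0.944 − 1.000 = -0.056.

-0.056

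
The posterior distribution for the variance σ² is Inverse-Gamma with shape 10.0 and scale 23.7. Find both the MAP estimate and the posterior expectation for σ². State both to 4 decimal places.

Mode = β/(α+1) = 23.7/11.0 = 2.1545.
Mean = β/(α−1) = 23.7/9.0 = 2.6333.

MAP: 2.1545. Posterior mean: 2.6333.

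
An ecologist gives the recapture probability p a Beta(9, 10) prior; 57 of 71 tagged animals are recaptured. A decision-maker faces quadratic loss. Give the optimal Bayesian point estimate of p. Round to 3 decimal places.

0.733

Posterior: Beta(9+57, 10+14) = Beta(66, 24).
Mode = (66−1)/(66+24−2) = 65/88 = 0.739.
Mean = 66/(66+24) = 66/90 = 0.733.
Quadratic loss ⇒ the optimal estimator is the posterior mean.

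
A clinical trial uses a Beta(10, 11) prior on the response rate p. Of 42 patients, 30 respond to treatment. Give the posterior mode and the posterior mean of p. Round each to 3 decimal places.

Posterior: Beta(10+30, 11+12) = Beta(40, 23).
Mode = (40−1)/(40+23−2) = 39/61 = 0.639.
Mean = 40/(40+23) = 40/63 = 0.635.
The mean is pulled below the mode by the posterior's left skew.

MAP = 0.639, posterior mean = 0.635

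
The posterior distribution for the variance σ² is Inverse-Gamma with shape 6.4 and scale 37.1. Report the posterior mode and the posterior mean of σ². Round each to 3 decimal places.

σ²_MAP = 5.014, E[σ²|data] = 6.870

Mode = β/(α+1) = 37.1/7.4 = 5.014.
Mean = β/(α−1) = 37.1/5.4 = 6.870.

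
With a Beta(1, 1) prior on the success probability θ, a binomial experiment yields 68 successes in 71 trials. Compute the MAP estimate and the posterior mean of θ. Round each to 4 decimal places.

Posterior: Beta(1+68, 1+3) = Beta(69, 4).
Mode = (69−1)/(69+4−2) = 68/71 = 0.9577.
With a flat prior the MAP equals the MLE, 68/71.
Mean = 69/(69+4) = 69/73 = 0.9452.

θ_MAP = 0.9577, E[θ|data] = 0.9452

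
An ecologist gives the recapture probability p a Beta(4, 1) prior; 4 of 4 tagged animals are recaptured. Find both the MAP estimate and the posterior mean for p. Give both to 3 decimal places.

Posterior: Beta(4+4, 1+0) = Beta(8, 1).
Since β = 1 ≤ 1 and α > 1, the Beta density is monotone increasing on [0,1]; the mode is at 1.
Mean = 8/(8+1) = 0.889.
The mean is pulled below the mode by the posterior's left skew.

MAP = 1.000; posterior mean = 0.889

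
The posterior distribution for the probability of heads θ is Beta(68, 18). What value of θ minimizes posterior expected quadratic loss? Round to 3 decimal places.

Mode = (68−1)/(68+18−2) = 67/84 = 0.798.
Mean = 68/(68+18) = 68/86 = 0.791.
Quadratic loss ⇒ the optimal estimator is the posterior mean.

0.791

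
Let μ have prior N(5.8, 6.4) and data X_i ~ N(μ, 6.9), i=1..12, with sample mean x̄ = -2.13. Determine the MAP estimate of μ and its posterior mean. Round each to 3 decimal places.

MAP estimate = -1.476, posterior mean = -1.476

Posterior for μ is Normal. Precision-weighted mean: (1/6.4·5.8 + 12/6.9·-2.13) / (1/6.4 + 12/6.9) = -1.476.
A Normal posterior is symmetric, so mode = mean.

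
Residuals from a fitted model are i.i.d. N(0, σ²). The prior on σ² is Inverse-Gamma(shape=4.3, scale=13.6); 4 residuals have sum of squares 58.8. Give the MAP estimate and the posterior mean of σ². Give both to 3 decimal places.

Posterior: Inverse-Gamma(shape = 4.3+4/2 = 6.3, scale = 13.6+58.8/2 = 43.0).
Mode = β/(α+1) = 43.0/7.3 = 5.890.
Mean = β/(α−1) = 43.0/5.3 = 8.113.
The mean is pulled above the mode by the posterior's right skew.

MAP = 5.890, posterior mean = 8.113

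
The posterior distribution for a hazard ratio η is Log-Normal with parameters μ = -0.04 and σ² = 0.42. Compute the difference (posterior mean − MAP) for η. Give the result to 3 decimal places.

0.554

Mode = exp(μ − σ²) = exp(-0.46) = 0.631.
Mean = exp(μ + σ²/2) = exp(0.170) = 1.185.
Difference = 1.185 − 0.631 = 0.554.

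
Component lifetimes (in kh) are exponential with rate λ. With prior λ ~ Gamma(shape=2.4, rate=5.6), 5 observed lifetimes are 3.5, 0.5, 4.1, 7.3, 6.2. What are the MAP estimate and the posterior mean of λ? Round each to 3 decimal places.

MAP estimate = 0.235, posterior mean = 0.272

Σ times = 21.6. Posterior: Gamma(shape = 2.4+5 = 7.4, rate = 5.6+21.6 = 27.2).
Mode = (α−1)/β = 6.4/27.2 = 0.235.
Mean = α/β = 7.4/27.2 = 0.272.
Mean > mode: the posterior has a right tail.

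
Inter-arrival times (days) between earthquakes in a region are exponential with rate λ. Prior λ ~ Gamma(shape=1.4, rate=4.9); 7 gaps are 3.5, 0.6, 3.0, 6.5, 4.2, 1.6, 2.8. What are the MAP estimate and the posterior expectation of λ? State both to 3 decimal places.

MAP = 0.273, posterior mean = 0.310

Σ times = 22.2. Posterior: Gamma(shape = 1.4+7 = 8.4, rate = 4.9+22.2 = 27.1).
Mode = (α−1)/β = 7.4/27.1 = 0.273.
Mean = α/β = 8.4/27.1 = 0.310.
Mean > mode: the posterior has a right tail.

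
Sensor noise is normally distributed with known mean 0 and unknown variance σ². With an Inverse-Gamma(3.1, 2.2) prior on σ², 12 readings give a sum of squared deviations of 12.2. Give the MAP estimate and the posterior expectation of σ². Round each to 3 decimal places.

Posterior: Inverse-Gamma(shape = 3.1+12/2 = 9.1, scale = 2.2+12.2/2 = 8.3).
Mode = β/(α+1) = 8.3/10.1 = 0.822.
Mean = β/(α−1) = 8.3/8.1 = 1.025.
Mean > mode: the posterior has a right tail.

MAP = 0.822, posterior mean = 1.025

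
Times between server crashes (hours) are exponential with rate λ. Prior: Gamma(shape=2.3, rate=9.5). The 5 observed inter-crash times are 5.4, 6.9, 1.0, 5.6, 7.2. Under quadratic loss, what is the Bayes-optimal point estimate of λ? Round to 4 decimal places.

Σ times = 26.1. Posterior: Gamma(shape = 2.3+5 = 7.3, rate = 9.5+26.1 = 35.6).
Mode = (α−1)/β = 6.3/35.6 = 0.1770.
Mean = α/β = 7.3/35.6 = 0.2051.
Quadratic loss ⇒ the optimal estimator is the posterior mean.

0.2051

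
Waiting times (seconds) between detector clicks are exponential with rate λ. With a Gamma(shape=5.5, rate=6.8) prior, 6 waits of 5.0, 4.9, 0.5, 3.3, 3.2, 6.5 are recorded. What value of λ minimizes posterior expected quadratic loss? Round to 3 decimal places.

0.381

Σ times = 23.4. Posterior: Gamma(shape = 5.5+6 = 11.5, rate = 6.8+23.4 = 30.2).
Mode = (α−1)/β = 10.5/30.2 = 0.348.
Mean = α/β = 11.5/30.2 = 0.381.
Quadratic loss ⇒ the optimal estimator is the posterior mean.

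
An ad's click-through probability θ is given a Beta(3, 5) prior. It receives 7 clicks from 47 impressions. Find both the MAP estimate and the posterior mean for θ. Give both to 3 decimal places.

Posterior: Beta(3+7, 5+40) = Beta(10, 45).
Mode = (10−1)/(10+45−2) = 9/53 = 0.170.
Mean = 10/(10+45) = 10/55 = 0.182.

MAP: 0.170. Posterior mean: 0.182.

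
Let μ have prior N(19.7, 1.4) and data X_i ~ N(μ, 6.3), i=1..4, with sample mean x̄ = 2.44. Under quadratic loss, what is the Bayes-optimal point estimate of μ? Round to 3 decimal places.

11.578

Posterior for μ is Normal. Precision-weighted mean: (1/1.4·19.7 + 4/6.3·2.44) / (1/1.4 + 4/6.3) = 11.578.
A Normal posterior is symmetric, so mode = mean.
Quadratic loss ⇒ the optimal estimator is the posterior mean.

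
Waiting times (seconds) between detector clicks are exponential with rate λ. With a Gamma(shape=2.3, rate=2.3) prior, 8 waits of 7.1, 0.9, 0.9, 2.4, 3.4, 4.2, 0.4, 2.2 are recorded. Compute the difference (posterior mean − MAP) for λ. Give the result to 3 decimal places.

Σ times = 21.5. Posterior: Gamma(shape = 2.3+8 = 10.3, rate = 2.3+21.5 = 23.8).
Mode = (α−1)/β = 9.3/23.8 = 0.391.
Mean = α/β = 10.3/23.8 = 0.433.
Difference = 0.433 − 0.391 = 0.042.

0.042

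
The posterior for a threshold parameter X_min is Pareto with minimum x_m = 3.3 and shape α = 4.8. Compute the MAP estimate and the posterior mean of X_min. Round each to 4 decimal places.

MAP estimate = 3.3000, posterior mean = 4.1684

The Pareto density is strictly decreasing on [x_m, ∞), so the mode is x_m = 3.3000.
Mean = α·x_m/(α−1) = 4.8·3.3/3.8 = 4.1684.
Right-skewed posterior ⇒ mode < mean.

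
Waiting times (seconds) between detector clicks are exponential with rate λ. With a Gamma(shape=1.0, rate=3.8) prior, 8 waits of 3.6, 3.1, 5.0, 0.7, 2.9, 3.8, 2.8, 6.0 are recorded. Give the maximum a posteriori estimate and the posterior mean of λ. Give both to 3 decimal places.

Σ times = 27.9. Posterior: Gamma(shape = 1.0+8 = 9.0, rate = 3.8+27.9 = 31.7).
Mode = (α−1)/β = 8.0/31.7 = 0.252.
Mean = α/β = 9.0/31.7 = 0.284.
The posterior is right-skewed, so the mean exceeds the mode.

maximum a posteriori estimate = 0.252, posterior mean = 0.284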